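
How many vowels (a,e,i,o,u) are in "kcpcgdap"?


Input: kcpcgdap
Checking each character:
  'k' at position 0: consonant
  'c' at position 1: consonant
  'p' at position 2: consonant
  'c' at position 3: consonant
  'g' at position 4: consonant
  'd' at position 5: consonant
  'a' at position 6: vowel (running total: 1)
  'p' at position 7: consonant
Total vowels: 1

1


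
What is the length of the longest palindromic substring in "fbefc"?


Input: "fbefc"
Checking substrings for palindromes:
  No multi-char palindromic substrings found
Longest palindromic substring: "f" with length 1

1


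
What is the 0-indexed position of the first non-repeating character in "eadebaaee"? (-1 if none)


Input: eadebaaee
Character frequencies:
  'a': 3
  'b': 1
  'd': 1
  'e': 4
Scanning left to right for freq == 1:
  Position 0 ('e'): freq=4, skip
  Position 1 ('a'): freq=3, skip
  Position 2 ('d'): unique! => answer = 2

2


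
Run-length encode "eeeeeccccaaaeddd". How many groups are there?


Input: eeeeeccccaaaeddd
Scanning for consecutive runs:
  Group 1: 'e' x 5 (positions 0-4)
  Group 2: 'c' x 4 (positions 5-8)
  Group 3: 'a' x 3 (positions 9-11)
  Group 4: 'e' x 1 (positions 12-12)
  Group 5: 'd' x 3 (positions 13-15)
Total groups: 5

5


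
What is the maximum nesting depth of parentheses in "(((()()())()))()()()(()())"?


Input: "(((()()())()))()()()(()())"
Tracking depth:
  Position 0 '(': depth becomes 1
  Position 1 '(': depth becomes 2
  Position 2 '(': depth becomes 3
  Position 3 '(': depth becomes 4
  Position 4 ')': depth becomes 3
  Position 5 '(': depth becomes 4
  Position 6 ')': depth becomes 3
  Position 7 '(': depth becomes 4
  Position 8 ')': depth becomes 3
  Position 9 ')': depth becomes 2
  Position 10 '(': depth becomes 3
  Position 11 ')': depth becomes 2
  Position 12 ')': depth becomes 1
  Position 13 ')': depth becomes 0
  Position 14 '(': depth becomes 1
  Position 15 ')': depth becomes 0
  Position 16 '(': depth becomes 1
  Position 17 ')': depth becomes 0
  Position 18 '(': depth becomes 1
  Position 19 ')': depth becomes 0
  Position 20 '(': depth becomes 1
  Position 21 '(': depth becomes 2
  Position 22 ')': depth becomes 1
  Position 23 '(': depth becomes 2
  Position 24 ')': depth becomes 1
  Position 25 ')': depth becomes 0
Maximum depth reached: 4

4


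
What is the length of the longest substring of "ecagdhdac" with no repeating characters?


Input: "ecagdhdac"
Sliding window (track last position of each char):
  Position 0 ('e'): window [0,0] length 1 -- new best
  Position 1 ('c'): window [0,1] length 2 -- new best
  Position 2 ('a'): window [0,2] length 3 -- new best
  Position 3 ('g'): window [0,3] length 4 -- new best
  Position 4 ('d'): window [0,4] length 5 -- new best
  Position 5 ('h'): window [0,5] length 6 -- new best
  Position 6 ('d'): repeat (last at 4), move window start to 5
  Position 6 ('d'): window [5,6] length 2
  Position 7 ('a'): window [5,7] length 3
  Position 8 ('c'): window [5,8] length 4
Longest substring with no repeats: "ecagdh" with length 6

6


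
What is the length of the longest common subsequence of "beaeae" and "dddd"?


LCS of "beaeae" and "dddd"
DP table:
           d    d    d    d
      0    0    0    0    0
  b   0    0    0    0    0
  e   0    0    0    0    0
  a   0    0    0    0    0
  e   0    0    0    0    0
  a   0    0    0    0    0
  e   0    0    0    0    0
LCS length = dp[6][4] = 0

0


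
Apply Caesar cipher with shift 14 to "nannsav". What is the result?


Caesar cipher: shift "nannsav" by 14
  'n' (pos 13) + 14 = pos 1 = 'b'
  'a' (pos 0) + 14 = pos 14 = 'o'
  'n' (pos 13) + 14 = pos 1 = 'b'
  'n' (pos 13) + 14 = pos 1 = 'b'
  's' (pos 18) + 14 = pos 6 = 'g'
  'a' (pos 0) + 14 = pos 14 = 'o'
  'v' (pos 21) + 14 = pos 9 = 'j'
Result: bobbgoj

bobbgoj


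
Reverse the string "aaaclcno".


Input: aaaclcno
Reading characters right to left:
  Position 7: 'o'
  Position 6: 'n'
  Position 5: 'c'
  Position 4: 'l'
  Position 3: 'c'
  Position 2: 'a'
  Position 1: 'a'
  Position 0: 'a'
Reversed: onclcaaa

onclcaaa


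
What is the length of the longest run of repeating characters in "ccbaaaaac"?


Input: "ccbaaaaac"
Scanning for longest run:
  Position 1 ('c'): continues run of 'c', length=2
  Position 2 ('b'): new char, reset run to 1
  Position 3 ('a'): new char, reset run to 1
  Position 4 ('a'): continues run of 'a', length=2
  Position 5 ('a'): continues run of 'a', length=3
  Position 6 ('a'): continues run of 'a', length=4
  Position 7 ('a'): continues run of 'a', length=5
  Position 8 ('c'): new char, reset run to 1
Longest run: 'a' with length 5

5


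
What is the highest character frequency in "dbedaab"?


Input: dbedaab
Character counts:
  'a': 2
  'b': 2
  'd': 2
  'e': 1
Maximum frequency: 2

2


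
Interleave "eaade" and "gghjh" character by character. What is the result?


Interleaving "eaade" and "gghjh":
  Position 0: 'e' from first, 'g' from second => "eg"
  Position 1: 'a' from first, 'g' from second => "ag"
  Position 2: 'a' from first, 'h' from second => "ah"
  Position 3: 'd' from first, 'j' from second => "dj"
  Position 4: 'e' from first, 'h' from second => "eh"
Result: egagahdjeh

egagahdjeh


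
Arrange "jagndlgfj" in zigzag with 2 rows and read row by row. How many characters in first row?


Zigzag "jagndlgfj" into 2 rows:
Placing characters:
  'j' => row 0
  'a' => row 1
  'g' => row 0
  'n' => row 1
  'd' => row 0
  'l' => row 1
  'g' => row 0
  'f' => row 1
  'j' => row 0
Rows:
  Row 0: "jgdgj"
  Row 1: "anlf"
First row length: 5

5


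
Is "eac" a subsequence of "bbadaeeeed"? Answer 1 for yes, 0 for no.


Check if "eac" is a subsequence of "bbadaeeeed"
Greedy scan:
  Position 0 ('b'): no match needed
  Position 1 ('b'): no match needed
  Position 2 ('a'): no match needed
  Position 3 ('d'): no match needed
  Position 4 ('a'): no match needed
  Position 5 ('e'): matches sub[0] = 'e'
  Position 6 ('e'): no match needed
  Position 7 ('e'): no match needed
  Position 8 ('e'): no match needed
  Position 9 ('d'): no match needed
Only matched 1/3 characters => not a subsequence

0


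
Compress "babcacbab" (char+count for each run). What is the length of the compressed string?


Input: babcacbab
Runs:
  'b' x 1 => "b1"
  'a' x 1 => "a1"
  'b' x 1 => "b1"
  'c' x 1 => "c1"
  'a' x 1 => "a1"
  'c' x 1 => "c1"
  'b' x 1 => "b1"
  'a' x 1 => "a1"
  'b' x 1 => "b1"
Compressed: "b1a1b1c1a1c1b1a1b1"
Compressed length: 18

18


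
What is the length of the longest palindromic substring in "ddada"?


Input: "ddada"
Checking substrings for palindromes:
  [1:4] "dad" (len 3) => palindrome
  [2:5] "ada" (len 3) => palindrome
  [0:2] "dd" (len 2) => palindrome
Longest palindromic substring: "dad" with length 3

3


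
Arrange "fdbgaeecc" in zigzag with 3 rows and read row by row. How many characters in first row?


Zigzag "fdbgaeecc" into 3 rows:
Placing characters:
  'f' => row 0
  'd' => row 1
  'b' => row 2
  'g' => row 1
  'a' => row 0
  'e' => row 1
  'e' => row 2
  'c' => row 1
  'c' => row 0
Rows:
  Row 0: "fac"
  Row 1: "dgec"
  Row 2: "be"
First row length: 3

3


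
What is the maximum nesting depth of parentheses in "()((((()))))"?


Input: "()((((()))))"
Tracking depth:
  Position 0 '(': depth becomes 1
  Position 1 ')': depth becomes 0
  Position 2 '(': depth becomes 1
  Position 3 '(': depth becomes 2
  Position 4 '(': depth becomes 3
  Position 5 '(': depth becomes 4
  Position 6 '(': depth becomes 5
  Position 7 ')': depth becomes 4
  Position 8 ')': depth becomes 3
  Position 9 ')': depth becomes 2
  Position 10 ')': depth becomes 1
  Position 11 ')': depth becomes 0
Maximum depth reached: 5

5


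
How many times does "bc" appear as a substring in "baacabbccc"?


Searching for "bc" in "baacabbccc"
Scanning each position:
  Position 0: "ba" => no
  Position 1: "aa" => no
  Position 2: "ac" => no
  Position 3: "ca" => no
  Position 4: "ab" => no
  Position 5: "bb" => no
  Position 6: "bc" => MATCH
  Position 7: "cc" => no
  Position 8: "cc" => no
Total occurrences: 1

1


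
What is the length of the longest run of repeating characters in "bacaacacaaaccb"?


Input: "bacaacacaaaccb"
Scanning for longest run:
  Position 1 ('a'): new char, reset run to 1
  Position 2 ('c'): new char, reset run to 1
  Position 3 ('a'): new char, reset run to 1
  Position 4 ('a'): continues run of 'a', length=2
  Position 5 ('c'): new char, reset run to 1
  Position 6 ('a'): new char, reset run to 1
  Position 7 ('c'): new char, reset run to 1
  Position 8 ('a'): new char, reset run to 1
  Position 9 ('a'): continues run of 'a', length=2
  Position 10 ('a'): continues run of 'a', length=3
  Position 11 ('c'): new char, reset run to 1
  Position 12 ('c'): continues run of 'c', length=2
  Position 13 ('b'): new char, reset run to 1
Longest run: 'a' with length 3

3


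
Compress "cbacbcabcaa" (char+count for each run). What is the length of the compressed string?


Input: cbacbcabcaa
Runs:
  'c' x 1 => "c1"
  'b' x 1 => "b1"
  'a' x 1 => "a1"
  'c' x 1 => "c1"
  'b' x 1 => "b1"
  'c' x 1 => "c1"
  'a' x 1 => "a1"
  'b' x 1 => "b1"
  'c' x 1 => "c1"
  'a' x 2 => "a2"
Compressed: "c1b1a1c1b1c1a1b1c1a2"
Compressed length: 20

20


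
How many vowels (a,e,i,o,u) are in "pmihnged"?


Input: pmihnged
Checking each character:
  'p' at position 0: consonant
  'm' at position 1: consonant
  'i' at position 2: vowel (running total: 1)
  'h' at position 3: consonant
  'n' at position 4: consonant
  'g' at position 5: consonant
  'e' at position 6: vowel (running total: 2)
  'd' at position 7: consonant
Total vowels: 2

2


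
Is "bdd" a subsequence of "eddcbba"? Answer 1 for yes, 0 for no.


Check if "bdd" is a subsequence of "eddcbba"
Greedy scan:
  Position 0 ('e'): no match needed
  Position 1 ('d'): no match needed
  Position 2 ('d'): no match needed
  Position 3 ('c'): no match needed
  Position 4 ('b'): matches sub[0] = 'b'
  Position 5 ('b'): no match needed
  Position 6 ('a'): no match needed
Only matched 1/3 characters => not a subsequence

0


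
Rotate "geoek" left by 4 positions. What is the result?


Input: "geoek", rotate left by 4
First 4 characters: "geoe"
Remaining characters: "k"
Concatenate remaining + first: "k" + "geoe" = "kgeoe"

kgeoe


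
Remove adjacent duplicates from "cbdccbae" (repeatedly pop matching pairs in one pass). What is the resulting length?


Input: cbdccbae
Stack-based adjacent duplicate removal:
  Read 'c': push. Stack: c
  Read 'b': push. Stack: cb
  Read 'd': push. Stack: cbd
  Read 'c': push. Stack: cbdc
  Read 'c': matches stack top 'c' => pop. Stack: cbd
  Read 'b': push. Stack: cbdb
  Read 'a': push. Stack: cbdba
  Read 'e': push. Stack: cbdbae
Final stack: "cbdbae" (length 6)

6


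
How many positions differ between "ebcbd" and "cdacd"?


Comparing "ebcbd" and "cdacd" position by position:
  Position 0: 'e' vs 'c' => DIFFER
  Position 1: 'b' vs 'd' => DIFFER
  Position 2: 'c' vs 'a' => DIFFER
  Position 3: 'b' vs 'c' => DIFFER
  Position 4: 'd' vs 'd' => same
Positions that differ: 4

4


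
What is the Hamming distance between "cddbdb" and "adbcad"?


Comparing "cddbdb" and "adbcad" position by position:
  Position 0: 'c' vs 'a' => differ
  Position 1: 'd' vs 'd' => same
  Position 2: 'd' vs 'b' => differ
  Position 3: 'b' vs 'c' => differ
  Position 4: 'd' vs 'a' => differ
  Position 5: 'b' vs 'd' => differ
Total differences (Hamming distance): 5

5


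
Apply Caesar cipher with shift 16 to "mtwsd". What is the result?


Caesar cipher: shift "mtwsd" by 16
  'm' (pos 12) + 16 = pos 2 = 'c'
  't' (pos 19) + 16 = pos 9 = 'j'
  'w' (pos 22) + 16 = pos 12 = 'm'
  's' (pos 18) + 16 = pos 8 = 'i'
  'd' (pos 3) + 16 = pos 19 = 't'
Result: cjmit

cjmit


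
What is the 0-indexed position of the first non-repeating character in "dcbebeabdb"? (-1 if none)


Input: dcbebeabdb
Character frequencies:
  'a': 1
  'b': 4
  'c': 1
  'd': 2
  'e': 2
Scanning left to right for freq == 1:
  Position 0 ('d'): freq=2, skip
  Position 1 ('c'): unique! => answer = 1

1


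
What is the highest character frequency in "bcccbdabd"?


Input: bcccbdabd
Character counts:
  'a': 1
  'b': 3
  'c': 3
  'd': 2
Maximum frequency: 3

3


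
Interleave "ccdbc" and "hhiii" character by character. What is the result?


Interleaving "ccdbc" and "hhiii":
  Position 0: 'c' from first, 'h' from second => "ch"
  Position 1: 'c' from first, 'h' from second => "ch"
  Position 2: 'd' from first, 'i' from second => "di"
  Position 3: 'b' from first, 'i' from second => "bi"
  Position 4: 'c' from first, 'i' from second => "ci"
Result: chchdibici

chchdibici


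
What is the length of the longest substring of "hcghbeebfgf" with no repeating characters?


Input: "hcghbeebfgf"
Sliding window (track last position of each char):
  Position 0 ('h'): window [0,0] length 1 -- new best
  Position 1 ('c'): window [0,1] length 2 -- new best
  Position 2 ('g'): window [0,2] length 3 -- new best
  Position 3 ('h'): repeat (last at 0), move window start to 1
  Position 3 ('h'): window [1,3] length 3
  Position 4 ('b'): window [1,4] length 4 -- new best
  Position 5 ('e'): window [1,5] length 5 -- new best
  Position 6 ('e'): repeat (last at 5), move window start to 6
  Position 6 ('e'): window [6,6] length 1
  Position 7 ('b'): window [6,7] length 2
  Position 8 ('f'): window [6,8] length 3
  Position 9 ('g'): window [6,9] length 4
  Position 10 ('f'): repeat (last at 8), move window start to 9
  Position 10 ('f'): window [9,10] length 2
Longest substring with no repeats: "cghbe" with length 5

5


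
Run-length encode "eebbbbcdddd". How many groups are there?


Input: eebbbbcdddd
Scanning for consecutive runs:
  Group 1: 'e' x 2 (positions 0-1)
  Group 2: 'b' x 4 (positions 2-5)
  Group 3: 'c' x 1 (positions 6-6)
  Group 4: 'd' x 4 (positions 7-10)
Total groups: 4

4


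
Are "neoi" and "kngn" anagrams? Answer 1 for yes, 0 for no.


Strings: "neoi", "kngn"
Sorted first:  eino
Sorted second: gknn
Differ at position 0: 'e' vs 'g' => not anagrams

0


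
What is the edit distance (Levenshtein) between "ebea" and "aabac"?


Computing edit distance: "ebea" -> "aabac"
DP table:
           a    a    b    a    c
      0    1    2    3    4    5
  e   1    1    2    3    4    5
  b   2    2    2    2    3    4
  e   3    3    3    3    3    4
  a   4    3    3    4    3    4
Edit distance = dp[4][5] = 4

4


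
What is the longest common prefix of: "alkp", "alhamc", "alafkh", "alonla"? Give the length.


Words: alkp, alhamc, alafkh, alonla
  Position 0: all 'a' => match
  Position 1: all 'l' => match
  Position 2: ('k', 'h', 'a', 'o') => mismatch, stop
LCP = "al" (length 2)

2


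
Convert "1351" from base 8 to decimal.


Input: "1351" in base 8
Positional expansion:
  Digit '1' (value 1) x 8^3 = 512
  Digit '3' (value 3) x 8^2 = 192
  Digit '5' (value 5) x 8^1 = 40
  Digit '1' (value 1) x 8^0 = 1
Sum = 745

745


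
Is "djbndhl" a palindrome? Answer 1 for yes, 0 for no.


Input: djbndhl
Reversed: lhdnbjd
  Compare pos 0 ('d') with pos 6 ('l'): MISMATCH
  Compare pos 1 ('j') with pos 5 ('h'): MISMATCH
  Compare pos 2 ('b') with pos 4 ('d'): MISMATCH
Result: not a palindrome

0


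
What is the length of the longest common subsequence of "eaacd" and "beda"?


LCS of "eaacd" and "beda"
DP table:
           b    e    d    a
      0    0    0    0    0
  e   0    0    1    1    1
  a   0    0    1    1    2
  a   0    0    1    1    2
  c   0    0    1    1    2
  d   0    0    1    2    2
LCS length = dp[5][4] = 2

2


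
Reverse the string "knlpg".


Input: knlpg
Reading characters right to left:
  Position 4: 'g'
  Position 3: 'p'
  Position 2: 'l'
  Position 1: 'n'
  Position 0: 'k'
Reversed: gplnk

gplnk


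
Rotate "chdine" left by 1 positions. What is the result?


Input: "chdine", rotate left by 1
First 1 characters: "c"
Remaining characters: "hdine"
Concatenate remaining + first: "hdine" + "c" = "hdinec"

hdinec


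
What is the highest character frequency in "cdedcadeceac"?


Input: cdedcadeceac
Character counts:
  'a': 2
  'c': 4
  'd': 3
  'e': 3
Maximum frequency: 4

4


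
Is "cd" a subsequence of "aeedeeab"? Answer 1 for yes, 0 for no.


Check if "cd" is a subsequence of "aeedeeab"
Greedy scan:
  Position 0 ('a'): no match needed
  Position 1 ('e'): no match needed
  Position 2 ('e'): no match needed
  Position 3 ('d'): no match needed
  Position 4 ('e'): no match needed
  Position 5 ('e'): no match needed
  Position 6 ('a'): no match needed
  Position 7 ('b'): no match needed
Only matched 0/2 characters => not a subsequence

0


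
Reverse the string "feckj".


Input: feckj
Reading characters right to left:
  Position 4: 'j'
  Position 3: 'k'
  Position 2: 'c'
  Position 1: 'e'
  Position 0: 'f'
Reversed: jkcef

jkcef


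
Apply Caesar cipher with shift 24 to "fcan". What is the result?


Caesar cipher: shift "fcan" by 24
  'f' (pos 5) + 24 = pos 3 = 'd'
  'c' (pos 2) + 24 = pos 0 = 'a'
  'a' (pos 0) + 24 = pos 24 = 'y'
  'n' (pos 13) + 24 = pos 11 = 'l'
Result: dayl

dayl


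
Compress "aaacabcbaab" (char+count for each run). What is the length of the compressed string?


Input: aaacabcbaab
Runs:
  'a' x 3 => "a3"
  'c' x 1 => "c1"
  'a' x 1 => "a1"
  'b' x 1 => "b1"
  'c' x 1 => "c1"
  'b' x 1 => "b1"
  'a' x 2 => "a2"
  'b' x 1 => "b1"
Compressed: "a3c1a1b1c1b1a2b1"
Compressed length: 16

16


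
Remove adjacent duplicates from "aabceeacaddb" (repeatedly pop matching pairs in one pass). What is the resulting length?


Input: aabceeacaddb
Stack-based adjacent duplicate removal:
  Read 'a': push. Stack: a
  Read 'a': matches stack top 'a' => pop. Stack: (empty)
  Read 'b': push. Stack: b
  Read 'c': push. Stack: bc
  Read 'e': push. Stack: bce
  Read 'e': matches stack top 'e' => pop. Stack: bc
  Read 'a': push. Stack: bca
  Read 'c': push. Stack: bcac
  Read 'a': push. Stack: bcaca
  Read 'd': push. Stack: bcacad
  Read 'd': matches stack top 'd' => pop. Stack: bcaca
  Read 'b': push. Stack: bcacab
Final stack: "bcacab" (length 6)

6


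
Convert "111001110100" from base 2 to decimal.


Input: "111001110100" in base 2
Positional expansion:
  Digit '1' (value 1) x 2^11 = 2048
  Digit '1' (value 1) x 2^10 = 1024
  Digit '1' (value 1) x 2^9 = 512
  Digit '0' (value 0) x 2^8 = 0
  Digit '0' (value 0) x 2^7 = 0
  Digit '1' (value 1) x 2^6 = 64
  Digit '1' (value 1) x 2^5 = 32
  Digit '1' (value 1) x 2^4 = 16
  Digit '0' (value 0) x 2^3 = 0
  Digit '1' (value 1) x 2^2 = 4
  Digit '0' (value 0) x 2^1 = 0
  Digit '0' (value 0) x 2^0 = 0
Sum = 3700

3700


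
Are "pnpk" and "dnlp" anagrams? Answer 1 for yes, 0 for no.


Strings: "pnpk", "dnlp"
Sorted first:  knpp
Sorted second: dlnp
Differ at position 0: 'k' vs 'd' => not anagrams

0


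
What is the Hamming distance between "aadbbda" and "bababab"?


Comparing "aadbbda" and "bababab" position by position:
  Position 0: 'a' vs 'b' => differ
  Position 1: 'a' vs 'a' => same
  Position 2: 'd' vs 'b' => differ
  Position 3: 'b' vs 'a' => differ
  Position 4: 'b' vs 'b' => same
  Position 5: 'd' vs 'a' => differ
  Position 6: 'a' vs 'b' => differ
Total differences (Hamming distance): 5

5


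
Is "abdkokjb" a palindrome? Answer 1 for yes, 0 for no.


Input: abdkokjb
Reversed: bjkokdba
  Compare pos 0 ('a') with pos 7 ('b'): MISMATCH
  Compare pos 1 ('b') with pos 6 ('j'): MISMATCH
  Compare pos 2 ('d') with pos 5 ('k'): MISMATCH
  Compare pos 3 ('k') with pos 4 ('o'): MISMATCH
Result: not a palindrome

0


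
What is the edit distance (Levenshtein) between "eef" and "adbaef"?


Computing edit distance: "eef" -> "adbaef"
DP table:
           a    d    b    a    e    f
      0    1    2    3    4    5    6
  e   1    1    2    3    4    4    5
  e   2    2    2    3    4    4    5
  f   3    3    3    3    4    5    4
Edit distance = dp[3][6] = 4

4


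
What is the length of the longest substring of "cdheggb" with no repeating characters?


Input: "cdheggb"
Sliding window (track last position of each char):
  Position 0 ('c'): window [0,0] length 1 -- new best
  Position 1 ('d'): window [0,1] length 2 -- new best
  Position 2 ('h'): window [0,2] length 3 -- new best
  Position 3 ('e'): window [0,3] length 4 -- new best
  Position 4 ('g'): window [0,4] length 5 -- new best
  Position 5 ('g'): repeat (last at 4), move window start to 5
  Position 5 ('g'): window [5,5] length 1
  Position 6 ('b'): window [5,6] length 2
Longest substring with no repeats: "cdheg" with length 5

5


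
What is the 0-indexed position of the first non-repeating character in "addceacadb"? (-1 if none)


Input: addceacadb
Character frequencies:
  'a': 3
  'b': 1
  'c': 2
  'd': 3
  'e': 1
Scanning left to right for freq == 1:
  Position 0 ('a'): freq=3, skip
  Position 1 ('d'): freq=3, skip
  Position 2 ('d'): freq=3, skip
  Position 3 ('c'): freq=2, skip
  Position 4 ('e'): unique! => answer = 4

4


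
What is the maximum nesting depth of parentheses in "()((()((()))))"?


Input: "()((()((()))))"
Tracking depth:
  Position 0 '(': depth becomes 1
  Position 1 ')': depth becomes 0
  Position 2 '(': depth becomes 1
  Position 3 '(': depth becomes 2
  Position 4 '(': depth becomes 3
  Position 5 ')': depth becomes 2
  Position 6 '(': depth becomes 3
  Position 7 '(': depth becomes 4
  Position 8 '(': depth becomes 5
  Position 9 ')': depth becomes 4
  Position 10 ')': depth becomes 3
  Position 11 ')': depth becomes 2
  Position 12 ')': depth becomes 1
  Position 13 ')': depth becomes 0
Maximum depth reached: 5

5


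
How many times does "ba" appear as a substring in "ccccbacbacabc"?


Searching for "ba" in "ccccbacbacabc"
Scanning each position:
  Position 0: "cc" => no
  Position 1: "cc" => no
  Position 2: "cc" => no
  Position 3: "cb" => no
  Position 4: "ba" => MATCH
  Position 5: "ac" => no
  Position 6: "cb" => no
  Position 7: "ba" => MATCH
  Position 8: "ac" => no
  Position 9: "ca" => no
  Position 10: "ab" => no
  Position 11: "bc" => no
Total occurrences: 2

2


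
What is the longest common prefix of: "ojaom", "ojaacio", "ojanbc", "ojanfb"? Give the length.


Words: ojaom, ojaacio, ojanbc, ojanfb
  Position 0: all 'o' => match
  Position 1: all 'j' => match
  Position 2: all 'a' => match
  Position 3: ('o', 'a', 'n', 'n') => mismatch, stop
LCP = "oja" (length 3)

3


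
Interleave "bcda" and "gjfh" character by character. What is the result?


Interleaving "bcda" and "gjfh":
  Position 0: 'b' from first, 'g' from second => "bg"
  Position 1: 'c' from first, 'j' from second => "cj"
  Position 2: 'd' from first, 'f' from second => "df"
  Position 3: 'a' from first, 'h' from second => "ah"
Result: bgcjdfah

bgcjdfah


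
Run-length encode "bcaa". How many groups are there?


Input: bcaa
Scanning for consecutive runs:
  Group 1: 'b' x 1 (positions 0-0)
  Group 2: 'c' x 1 (positions 1-1)
  Group 3: 'a' x 2 (positions 2-3)
Total groups: 3

3


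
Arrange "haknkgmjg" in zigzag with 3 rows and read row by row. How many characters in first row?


Zigzag "haknkgmjg" into 3 rows:
Placing characters:
  'h' => row 0
  'a' => row 1
  'k' => row 2
  'n' => row 1
  'k' => row 0
  'g' => row 1
  'm' => row 2
  'j' => row 1
  'g' => row 0
Rows:
  Row 0: "hkg"
  Row 1: "angj"
  Row 2: "km"
First row length: 3

3


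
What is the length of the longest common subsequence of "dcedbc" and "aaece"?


LCS of "dcedbc" and "aaece"
DP table:
           a    a    e    c    e
      0    0    0    0    0    0
  d   0    0    0    0    0    0
  c   0    0    0    0    1    1
  e   0    0    0    1    1    2
  d   0    0    0    1    1    2
  b   0    0    0    1    1    2
  c   0    0    0    1    2    2
LCS length = dp[6][5] = 2

2


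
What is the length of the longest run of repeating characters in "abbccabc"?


Input: "abbccabc"
Scanning for longest run:
  Position 1 ('b'): new char, reset run to 1
  Position 2 ('b'): continues run of 'b', length=2
  Position 3 ('c'): new char, reset run to 1
  Position 4 ('c'): continues run of 'c', length=2
  Position 5 ('a'): new char, reset run to 1
  Position 6 ('b'): new char, reset run to 1
  Position 7 ('c'): new char, reset run to 1
Longest run: 'b' with length 2

2


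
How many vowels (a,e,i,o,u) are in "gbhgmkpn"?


Input: gbhgmkpn
Checking each character:
  'g' at position 0: consonant
  'b' at position 1: consonant
  'h' at position 2: consonant
  'g' at position 3: consonant
  'm' at position 4: consonant
  'k' at position 5: consonant
  'p' at position 6: consonant
  'n' at position 7: consonant
Total vowels: 0

0


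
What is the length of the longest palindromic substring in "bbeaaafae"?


Input: "bbeaaafae"
Checking substrings for palindromes:
  [3:6] "aaa" (len 3) => palindrome
  [5:8] "afa" (len 3) => palindrome
  [0:2] "bb" (len 2) => palindrome
  [3:5] "aa" (len 2) => palindrome
  [4:6] "aa" (len 2) => palindrome
Longest palindromic substring: "aaa" with length 3

3


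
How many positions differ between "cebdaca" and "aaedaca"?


Comparing "cebdaca" and "aaedaca" position by position:
  Position 0: 'c' vs 'a' => DIFFER
  Position 1: 'e' vs 'a' => DIFFER
  Position 2: 'b' vs 'e' => DIFFER
  Position 3: 'd' vs 'd' => same
  Position 4: 'a' vs 'a' => same
  Position 5: 'c' vs 'c' => same
  Position 6: 'a' vs 'a' => same
Positions that differ: 3

3


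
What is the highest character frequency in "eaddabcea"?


Input: eaddabcea
Character counts:
  'a': 3
  'b': 1
  'c': 1
  'd': 2
  'e': 2
Maximum frequency: 3

3


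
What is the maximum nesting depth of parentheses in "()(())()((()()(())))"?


Input: "()(())()((()()(())))"
Tracking depth:
  Position 0 '(': depth becomes 1
  Position 1 ')': depth becomes 0
  Position 2 '(': depth becomes 1
  Position 3 '(': depth becomes 2
  Position 4 ')': depth becomes 1
  Position 5 ')': depth becomes 0
  Position 6 '(': depth becomes 1
  Position 7 ')': depth becomes 0
  Position 8 '(': depth becomes 1
  Position 9 '(': depth becomes 2
  Position 10 '(': depth becomes 3
  Position 11 ')': depth becomes 2
  Position 12 '(': depth becomes 3
  Position 13 ')': depth becomes 2
  Position 14 '(': depth becomes 3
  Position 15 '(': depth becomes 4
  Position 16 ')': depth becomes 3
  Position 17 ')': depth becomes 2
  Position 18 ')': depth becomes 1
  Position 19 ')': depth becomes 0
Maximum depth reached: 4

4


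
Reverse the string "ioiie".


Input: ioiie
Reading characters right to left:
  Position 4: 'e'
  Position 3: 'i'
  Position 2: 'i'
  Position 1: 'o'
  Position 0: 'i'
Reversed: eiioi

eiioi


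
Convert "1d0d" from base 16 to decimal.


Input: "1d0d" in base 16
Positional expansion:
  Digit '1' (value 1) x 16^3 = 4096
  Digit 'd' (value 13) x 16^2 = 3328
  Digit '0' (value 0) x 16^1 = 0
  Digit 'd' (value 13) x 16^0 = 13
Sum = 7437

7437


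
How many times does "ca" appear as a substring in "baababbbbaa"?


Searching for "ca" in "baababbbbaa"
Scanning each position:
  Position 0: "ba" => no
  Position 1: "aa" => no
  Position 2: "ab" => no
  Position 3: "ba" => no
  Position 4: "ab" => no
  Position 5: "bb" => no
  Position 6: "bb" => no
  Position 7: "bb" => no
  Position 8: "ba" => no
  Position 9: "aa" => no
Total occurrences: 0

0


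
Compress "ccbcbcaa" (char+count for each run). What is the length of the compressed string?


Input: ccbcbcaa
Runs:
  'c' x 2 => "c2"
  'b' x 1 => "b1"
  'c' x 1 => "c1"
  'b' x 1 => "b1"
  'c' x 1 => "c1"
  'a' x 2 => "a2"
Compressed: "c2b1c1b1c1a2"
Compressed length: 12

12


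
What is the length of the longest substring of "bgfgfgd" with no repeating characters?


Input: "bgfgfgd"
Sliding window (track last position of each char):
  Position 0 ('b'): window [0,0] length 1 -- new best
  Position 1 ('g'): window [0,1] length 2 -- new best
  Position 2 ('f'): window [0,2] length 3 -- new best
  Position 3 ('g'): repeat (last at 1), move window start to 2
  Position 3 ('g'): window [2,3] length 2
  Position 4 ('f'): repeat (last at 2), move window start to 3
  Position 4 ('f'): window [3,4] length 2
  Position 5 ('g'): repeat (last at 3), move window start to 4
  Position 5 ('g'): window [4,5] length 2
  Position 6 ('d'): window [4,6] length 3
Longest substring with no repeats: "bgf" with length 3

3


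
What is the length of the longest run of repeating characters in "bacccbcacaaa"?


Input: "bacccbcacaaa"
Scanning for longest run:
  Position 1 ('a'): new char, reset run to 1
  Position 2 ('c'): new char, reset run to 1
  Position 3 ('c'): continues run of 'c', length=2
  Position 4 ('c'): continues run of 'c', length=3
  Position 5 ('b'): new char, reset run to 1
  Position 6 ('c'): new char, reset run to 1
  Position 7 ('a'): new char, reset run to 1
  Position 8 ('c'): new char, reset run to 1
  Position 9 ('a'): new char, reset run to 1
  Position 10 ('a'): continues run of 'a', length=2
  Position 11 ('a'): continues run of 'a', length=3
Longest run: 'c' with length 3

3


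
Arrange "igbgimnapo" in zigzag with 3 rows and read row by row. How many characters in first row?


Zigzag "igbgimnapo" into 3 rows:
Placing characters:
  'i' => row 0
  'g' => row 1
  'b' => row 2
  'g' => row 1
  'i' => row 0
  'm' => row 1
  'n' => row 2
  'a' => row 1
  'p' => row 0
  'o' => row 1
Rows:
  Row 0: "iip"
  Row 1: "ggmao"
  Row 2: "bn"
First row length: 3

3


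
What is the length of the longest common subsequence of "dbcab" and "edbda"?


LCS of "dbcab" and "edbda"
DP table:
           e    d    b    d    a
      0    0    0    0    0    0
  d   0    0    1    1    1    1
  b   0    0    1    2    2    2
  c   0    0    1    2    2    2
  a   0    0    1    2    2    3
  b   0    0    1    2    2    3
LCS length = dp[5][5] = 3

3


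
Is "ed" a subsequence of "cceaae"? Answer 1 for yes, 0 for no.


Check if "ed" is a subsequence of "cceaae"
Greedy scan:
  Position 0 ('c'): no match needed
  Position 1 ('c'): no match needed
  Position 2 ('e'): matches sub[0] = 'e'
  Position 3 ('a'): no match needed
  Position 4 ('a'): no match needed
  Position 5 ('e'): no match needed
Only matched 1/2 characters => not a subsequence

0


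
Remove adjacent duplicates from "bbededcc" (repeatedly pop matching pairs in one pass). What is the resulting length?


Input: bbededcc
Stack-based adjacent duplicate removal:
  Read 'b': push. Stack: b
  Read 'b': matches stack top 'b' => pop. Stack: (empty)
  Read 'e': push. Stack: e
  Read 'd': push. Stack: ed
  Read 'e': push. Stack: ede
  Read 'd': push. Stack: eded
  Read 'c': push. Stack: ededc
  Read 'c': matches stack top 'c' => pop. Stack: eded
Final stack: "eded" (length 4)

4


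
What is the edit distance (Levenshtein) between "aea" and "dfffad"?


Computing edit distance: "aea" -> "dfffad"
DP table:
           d    f    f    f    a    d
      0    1    2    3    4    5    6
  a   1    1    2    3    4    4    5
  e   2    2    2    3    4    5    5
  a   3    3    3    3    4    4    5
Edit distance = dp[3][6] = 5

5


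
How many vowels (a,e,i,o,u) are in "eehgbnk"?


Input: eehgbnk
Checking each character:
  'e' at position 0: vowel (running total: 1)
  'e' at position 1: vowel (running total: 2)
  'h' at position 2: consonant
  'g' at position 3: consonant
  'b' at position 4: consonant
  'n' at position 5: consonant
  'k' at position 6: consonant
Total vowels: 2

2


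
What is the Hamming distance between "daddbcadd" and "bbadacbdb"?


Comparing "daddbcadd" and "bbadacbdb" position by position:
  Position 0: 'd' vs 'b' => differ
  Position 1: 'a' vs 'b' => differ
  Position 2: 'd' vs 'a' => differ
  Position 3: 'd' vs 'd' => same
  Position 4: 'b' vs 'a' => differ
  Position 5: 'c' vs 'c' => same
  Position 6: 'a' vs 'b' => differ
  Position 7: 'd' vs 'd' => same
  Position 8: 'd' vs 'b' => differ
Total differences (Hamming distance): 6

6


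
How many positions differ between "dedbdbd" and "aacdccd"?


Comparing "dedbdbd" and "aacdccd" position by position:
  Position 0: 'd' vs 'a' => DIFFER
  Position 1: 'e' vs 'a' => DIFFER
  Position 2: 'd' vs 'c' => DIFFER
  Position 3: 'b' vs 'd' => DIFFER
  Position 4: 'd' vs 'c' => DIFFER
  Position 5: 'b' vs 'c' => DIFFER
  Position 6: 'd' vs 'd' => same
Positions that differ: 6

6


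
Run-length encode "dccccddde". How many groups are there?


Input: dccccddde
Scanning for consecutive runs:
  Group 1: 'd' x 1 (positions 0-0)
  Group 2: 'c' x 4 (positions 1-4)
  Group 3: 'd' x 3 (positions 5-7)
  Group 4: 'e' x 1 (positions 8-8)
Total groups: 4

4


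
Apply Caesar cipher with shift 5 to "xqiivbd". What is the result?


Caesar cipher: shift "xqiivbd" by 5
  'x' (pos 23) + 5 = pos 2 = 'c'
  'q' (pos 16) + 5 = pos 21 = 'v'
  'i' (pos 8) + 5 = pos 13 = 'n'
  'i' (pos 8) + 5 = pos 13 = 'n'
  'v' (pos 21) + 5 = pos 0 = 'a'
  'b' (pos 1) + 5 = pos 6 = 'g'
  'd' (pos 3) + 5 = pos 8 = 'i'
Result: cvnnagi

cvnnagi


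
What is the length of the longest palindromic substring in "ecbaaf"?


Input: "ecbaaf"
Checking substrings for palindromes:
  [3:5] "aa" (len 2) => palindrome
Longest palindromic substring: "aa" with length 2

2


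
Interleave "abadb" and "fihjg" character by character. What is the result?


Interleaving "abadb" and "fihjg":
  Position 0: 'a' from first, 'f' from second => "af"
  Position 1: 'b' from first, 'i' from second => "bi"
  Position 2: 'a' from first, 'h' from second => "ah"
  Position 3: 'd' from first, 'j' from second => "dj"
  Position 4: 'b' from first, 'g' from second => "bg"
Result: afbiahdjbg

afbiahdjbg


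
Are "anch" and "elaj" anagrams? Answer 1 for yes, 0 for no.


Strings: "anch", "elaj"
Sorted first:  achn
Sorted second: aejl
Differ at position 1: 'c' vs 'e' => not anagrams

0


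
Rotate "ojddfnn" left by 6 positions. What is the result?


Input: "ojddfnn", rotate left by 6
First 6 characters: "ojddfn"
Remaining characters: "n"
Concatenate remaining + first: "n" + "ojddfn" = "nojddfn"

nojddfn


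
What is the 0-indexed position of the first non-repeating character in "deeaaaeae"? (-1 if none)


Input: deeaaaeae
Character frequencies:
  'a': 4
  'd': 1
  'e': 4
Scanning left to right for freq == 1:
  Position 0 ('d'): unique! => answer = 0

0


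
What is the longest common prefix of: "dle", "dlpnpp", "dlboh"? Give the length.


Words: dle, dlpnpp, dlboh
  Position 0: all 'd' => match
  Position 1: all 'l' => match
  Position 2: ('e', 'p', 'b') => mismatch, stop
LCP = "dl" (length 2)

2


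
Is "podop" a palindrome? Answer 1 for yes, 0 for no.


Input: podop
Reversed: podop
  Compare pos 0 ('p') with pos 4 ('p'): match
  Compare pos 1 ('o') with pos 3 ('o'): match
Result: palindrome

1


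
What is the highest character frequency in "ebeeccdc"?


Input: ebeeccdc
Character counts:
  'b': 1
  'c': 3
  'd': 1
  'e': 3
Maximum frequency: 3

3


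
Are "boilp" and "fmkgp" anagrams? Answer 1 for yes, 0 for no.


Strings: "boilp", "fmkgp"
Sorted first:  bilop
Sorted second: fgkmp
Differ at position 0: 'b' vs 'f' => not anagrams

0


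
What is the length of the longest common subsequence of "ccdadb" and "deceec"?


LCS of "ccdadb" and "deceec"
DP table:
           d    e    c    e    e    c
      0    0    0    0    0    0    0
  c   0    0    0    1    1    1    1
  c   0    0    0    1    1    1    2
  d   0    1    1    1    1    1    2
  a   0    1    1    1    1    1    2
  d   0    1    1    1    1    1    2
  b   0    1    1    1    1    1    2
LCS length = dp[6][6] = 2

2


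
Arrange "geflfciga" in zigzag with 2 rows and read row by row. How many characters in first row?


Zigzag "geflfciga" into 2 rows:
Placing characters:
  'g' => row 0
  'e' => row 1
  'f' => row 0
  'l' => row 1
  'f' => row 0
  'c' => row 1
  'i' => row 0
  'g' => row 1
  'a' => row 0
Rows:
  Row 0: "gffia"
  Row 1: "elcg"
First row length: 5

5


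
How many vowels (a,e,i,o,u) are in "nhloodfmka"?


Input: nhloodfmka
Checking each character:
  'n' at position 0: consonant
  'h' at position 1: consonant
  'l' at position 2: consonant
  'o' at position 3: vowel (running total: 1)
  'o' at position 4: vowel (running total: 2)
  'd' at position 5: consonant
  'f' at position 6: consonant
  'm' at position 7: consonant
  'k' at position 8: consonant
  'a' at position 9: vowel (running total: 3)
Total vowels: 3

3


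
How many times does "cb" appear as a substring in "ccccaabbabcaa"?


Searching for "cb" in "ccccaabbabcaa"
Scanning each position:
  Position 0: "cc" => no
  Position 1: "cc" => no
  Position 2: "cc" => no
  Position 3: "ca" => no
  Position 4: "aa" => no
  Position 5: "ab" => no
  Position 6: "bb" => no
  Position 7: "ba" => no
  Position 8: "ab" => no
  Position 9: "bc" => no
  Position 10: "ca" => no
  Position 11: "aa" => no
Total occurrences: 0

0


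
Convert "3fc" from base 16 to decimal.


Input: "3fc" in base 16
Positional expansion:
  Digit '3' (value 3) x 16^2 = 768
  Digit 'f' (value 15) x 16^1 = 240
  Digit 'c' (value 12) x 16^0 = 12
Sum = 1020

1020


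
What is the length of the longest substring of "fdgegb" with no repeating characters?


Input: "fdgegb"
Sliding window (track last position of each char):
  Position 0 ('f'): window [0,0] length 1 -- new best
  Position 1 ('d'): window [0,1] length 2 -- new best
  Position 2 ('g'): window [0,2] length 3 -- new best
  Position 3 ('e'): window [0,3] length 4 -- new best
  Position 4 ('g'): repeat (last at 2), move window start to 3
  Position 4 ('g'): window [3,4] length 2
  Position 5 ('b'): window [3,5] length 3
Longest substring with no repeats: "fdge" with length 4

4


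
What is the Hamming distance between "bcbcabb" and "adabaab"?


Comparing "bcbcabb" and "adabaab" position by position:
  Position 0: 'b' vs 'a' => differ
  Position 1: 'c' vs 'd' => differ
  Position 2: 'b' vs 'a' => differ
  Position 3: 'c' vs 'b' => differ
  Position 4: 'a' vs 'a' => same
  Position 5: 'b' vs 'a' => differ
  Position 6: 'b' vs 'b' => same
Total differences (Hamming distance): 5

5


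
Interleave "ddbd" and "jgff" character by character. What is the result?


Interleaving "ddbd" and "jgff":
  Position 0: 'd' from first, 'j' from second => "dj"
  Position 1: 'd' from first, 'g' from second => "dg"
  Position 2: 'b' from first, 'f' from second => "bf"
  Position 3: 'd' from first, 'f' from second => "df"
Result: djdgbfdf

djdgbfdf


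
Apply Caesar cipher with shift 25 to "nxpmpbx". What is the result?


Caesar cipher: shift "nxpmpbx" by 25
  'n' (pos 13) + 25 = pos 12 = 'm'
  'x' (pos 23) + 25 = pos 22 = 'w'
  'p' (pos 15) + 25 = pos 14 = 'o'
  'm' (pos 12) + 25 = pos 11 = 'l'
  'p' (pos 15) + 25 = pos 14 = 'o'
  'b' (pos 1) + 25 = pos 0 = 'a'
  'x' (pos 23) + 25 = pos 22 = 'w'
Result: mwoloaw

mwoloaw


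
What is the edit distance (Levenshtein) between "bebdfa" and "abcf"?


Computing edit distance: "bebdfa" -> "abcf"
DP table:
           a    b    c    f
      0    1    2    3    4
  b   1    1    1    2    3
  e   2    2    2    2    3
  b   3    3    2    3    3
  d   4    4    3    3    4
  f   5    5    4    4    3
  a   6    5    5    5    4
Edit distance = dp[6][4] = 4

4


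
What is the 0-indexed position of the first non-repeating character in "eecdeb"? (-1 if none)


Input: eecdeb
Character frequencies:
  'b': 1
  'c': 1
  'd': 1
  'e': 3
Scanning left to right for freq == 1:
  Position 0 ('e'): freq=3, skip
  Position 1 ('e'): freq=3, skip
  Position 2 ('c'): unique! => answer = 2

2


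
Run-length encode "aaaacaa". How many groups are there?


Input: aaaacaa
Scanning for consecutive runs:
  Group 1: 'a' x 4 (positions 0-3)
  Group 2: 'c' x 1 (positions 4-4)
  Group 3: 'a' x 2 (positions 5-6)
Total groups: 3

3


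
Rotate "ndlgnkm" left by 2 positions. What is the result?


Input: "ndlgnkm", rotate left by 2
First 2 characters: "nd"
Remaining characters: "lgnkm"
Concatenate remaining + first: "lgnkm" + "nd" = "lgnkmnd"

lgnkmnd


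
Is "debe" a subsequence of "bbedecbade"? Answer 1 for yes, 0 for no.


Check if "debe" is a subsequence of "bbedecbade"
Greedy scan:
  Position 0 ('b'): no match needed
  Position 1 ('b'): no match needed
  Position 2 ('e'): no match needed
  Position 3 ('d'): matches sub[0] = 'd'
  Position 4 ('e'): matches sub[1] = 'e'
  Position 5 ('c'): no match needed
  Position 6 ('b'): matches sub[2] = 'b'
  Position 7 ('a'): no match needed
  Position 8 ('d'): no match needed
  Position 9 ('e'): matches sub[3] = 'e'
All 4 characters matched => is a subsequence

1
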